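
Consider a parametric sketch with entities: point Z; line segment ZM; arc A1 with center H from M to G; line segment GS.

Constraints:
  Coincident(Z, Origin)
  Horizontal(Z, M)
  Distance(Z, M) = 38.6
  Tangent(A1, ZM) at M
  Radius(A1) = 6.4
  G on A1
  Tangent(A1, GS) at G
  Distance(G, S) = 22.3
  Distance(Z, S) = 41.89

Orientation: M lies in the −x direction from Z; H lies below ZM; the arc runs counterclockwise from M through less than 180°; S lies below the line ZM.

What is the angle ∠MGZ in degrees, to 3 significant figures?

49.7°

Checks: |HG| = 6.400 ✓; ∠(HG, GS) = 90.00° ✓; |GS| = 22.30 ✓; |ZS| = 41.89 ✓.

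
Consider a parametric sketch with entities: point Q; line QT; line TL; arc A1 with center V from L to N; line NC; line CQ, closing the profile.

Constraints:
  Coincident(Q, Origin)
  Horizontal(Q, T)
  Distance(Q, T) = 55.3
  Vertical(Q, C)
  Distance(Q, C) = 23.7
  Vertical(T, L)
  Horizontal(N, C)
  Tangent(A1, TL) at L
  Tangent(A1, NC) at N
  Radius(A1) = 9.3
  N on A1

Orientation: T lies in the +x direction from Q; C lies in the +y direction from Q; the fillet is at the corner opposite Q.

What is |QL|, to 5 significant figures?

57.144

Q is at the origin; QT is horizontal with |QT| = 55.3 and T on the +x side, so T = (55.300, 0.0000). Q and C share the same x with |QC| = 23.7 and C on the +y side, so C = (0.0000, 23.700). The virtual corner opposite Q is at (55.300, 23.700). Since A1 is tangent to TL there, VL ⟂ TL and A1 meets NC tangentially, so VN is at right angles to NC, with radius 9.3, so the center V sits 9.3 in from both sides at V = (46.000, 14.400). That places the tangent points at L = (55.300, 14.400) on TL and N = (46.000, 23.700) on NC. Then |QL| = |L − Q| = 57.144.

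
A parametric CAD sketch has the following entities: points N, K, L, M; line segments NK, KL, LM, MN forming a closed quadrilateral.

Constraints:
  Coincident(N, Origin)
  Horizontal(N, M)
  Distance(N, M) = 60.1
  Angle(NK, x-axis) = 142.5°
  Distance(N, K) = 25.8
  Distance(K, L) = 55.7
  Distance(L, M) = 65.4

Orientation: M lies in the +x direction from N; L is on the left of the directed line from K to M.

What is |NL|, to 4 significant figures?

56.74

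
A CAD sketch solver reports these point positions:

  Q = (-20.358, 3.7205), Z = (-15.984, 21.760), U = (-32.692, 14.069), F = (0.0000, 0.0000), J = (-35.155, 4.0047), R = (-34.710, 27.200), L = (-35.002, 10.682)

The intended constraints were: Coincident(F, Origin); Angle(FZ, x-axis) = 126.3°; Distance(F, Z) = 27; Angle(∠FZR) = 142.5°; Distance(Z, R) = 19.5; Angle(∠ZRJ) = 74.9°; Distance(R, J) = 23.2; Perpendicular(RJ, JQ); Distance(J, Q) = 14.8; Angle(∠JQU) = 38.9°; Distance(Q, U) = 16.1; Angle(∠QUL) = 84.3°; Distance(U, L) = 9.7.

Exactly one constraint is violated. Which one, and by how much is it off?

Distance(U, L) = 9.7 — off by 5.60.

F = (0.00, 0.00) ✓; FZ at 126.3° ✓; |FZ| = 27.00 ✓; ∠FZR = 142.5° ✓; |ZR| = 19.50 ✓; ∠ZRJ = 74.90° ✓; |RJ| = 23.20 ✓; ∠(RJ, JQ) = 90.00° ✓; |JQ| = 14.80 ✓; ∠JQU = 38.90° ✓; |QU| = 16.10 ✓; ∠QUL = 84.30° ✓; |UL| = 4.100 ✗.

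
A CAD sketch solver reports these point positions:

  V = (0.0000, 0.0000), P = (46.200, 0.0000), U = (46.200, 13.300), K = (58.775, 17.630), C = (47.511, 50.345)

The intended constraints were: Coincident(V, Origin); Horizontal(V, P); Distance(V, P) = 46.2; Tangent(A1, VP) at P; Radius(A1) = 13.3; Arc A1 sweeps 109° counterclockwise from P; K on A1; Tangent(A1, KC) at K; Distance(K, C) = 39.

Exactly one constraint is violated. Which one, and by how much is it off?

Distance(K, C) = 39 — off by 4.40.

V = (0.00, 0.00) ✓; V.y = 0.00, P.y = 0.00 ✓; |VP| = 46.20 ✓; ∠(UP, PV) = 90.00° ✓; |UP| = 13.30 ✓; bearing(U→K) − bearing(U→P) = 109.0° ✓; |UK| = 13.30 ✓; ∠(UK, KC) = 90.00° ✓; |KC| = 34.60 ✗.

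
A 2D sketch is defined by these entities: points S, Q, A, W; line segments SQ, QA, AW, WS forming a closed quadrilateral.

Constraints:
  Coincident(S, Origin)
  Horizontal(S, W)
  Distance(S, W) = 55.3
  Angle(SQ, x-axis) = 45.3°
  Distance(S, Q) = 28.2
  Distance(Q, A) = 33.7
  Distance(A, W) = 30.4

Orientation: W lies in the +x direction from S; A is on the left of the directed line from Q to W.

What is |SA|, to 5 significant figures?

60.111

S is at the origin; S and W share the same y with |SW| = 55.3 and W in +x, so W = (55.3, 0). SQ runs at 45.3° with |SQ| = 28.2, so Q = (19.836, 20.045). A is determined by |QA| = 33.7 and |AW| = 30.4 together: it lies at the intersection of circle(Q, 33.7) and circle(W, 30.4). With |QW| = 40.737, the foot of the radical line on QW is 22.965 from Q and the perpendicular offset is √(33.7² − 22.965²) = 24.664. Taking the left-of-QW solution: A = (51.964, 30.216).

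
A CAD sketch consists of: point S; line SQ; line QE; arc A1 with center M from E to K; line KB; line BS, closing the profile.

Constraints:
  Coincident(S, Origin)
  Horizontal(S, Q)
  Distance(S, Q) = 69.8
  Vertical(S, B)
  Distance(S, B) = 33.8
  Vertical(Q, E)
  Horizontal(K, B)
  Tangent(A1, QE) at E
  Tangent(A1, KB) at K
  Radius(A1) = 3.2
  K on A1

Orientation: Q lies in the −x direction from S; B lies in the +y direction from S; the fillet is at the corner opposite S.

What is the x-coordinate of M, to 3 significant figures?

-66.6

S is at the origin; S and Q share the same y with |SQ| = 69.8 and Q on the −x side, so Q = (-69.8, 0.00). SB is vertical with |SB| = 33.8 and B on the +y side, so B = (0.00, 33.8). The virtual corner opposite S is at (-69.8, 33.8). Since A1 is tangent to QE there, ME ⟂ QE and since A1 is tangent to KB there, MK ⟂ KB, with radius 3.2, so the center M sits 3.2 in from both sides at M = (-66.6, 30.6). So M.x = -66.6.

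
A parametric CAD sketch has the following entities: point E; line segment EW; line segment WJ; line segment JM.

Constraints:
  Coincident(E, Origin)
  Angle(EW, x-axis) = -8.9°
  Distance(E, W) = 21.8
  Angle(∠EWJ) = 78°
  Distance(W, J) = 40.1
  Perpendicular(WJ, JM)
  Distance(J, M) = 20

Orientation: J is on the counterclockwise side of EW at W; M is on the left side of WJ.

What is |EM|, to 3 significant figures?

35.6

E is at the origin; EW runs at -8.9° with length 21.8, so W = 21.8·(cos -8.9°, sin -8.9°) = (21.5, -3.37). ∠EWJ = 78.0°, so WJ runs at -8.9° + (180° − 78.0°) = 93.1° from the x-axis; with |WJ| = 40.1, J = W + 40.1·(cos 93.1°, sin 93.1°) = (19.4, 36.7). WJ ⟂ JM; with |JM| = 20.0 on the left of WJ, M = J + 20.0·(-0.999, -0.0541) = (-0.602, 35.6). Then |EM| = |M − E| = 35.6.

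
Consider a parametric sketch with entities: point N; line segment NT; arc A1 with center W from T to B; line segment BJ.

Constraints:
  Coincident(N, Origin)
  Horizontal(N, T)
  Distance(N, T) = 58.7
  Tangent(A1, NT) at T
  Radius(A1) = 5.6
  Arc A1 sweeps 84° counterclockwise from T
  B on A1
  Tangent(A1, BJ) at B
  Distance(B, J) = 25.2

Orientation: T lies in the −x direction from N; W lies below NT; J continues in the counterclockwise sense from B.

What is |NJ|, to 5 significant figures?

73.353

N is at the origin; N and T share the same y with |NT| = 58.7 and T on the −x side, so T = (-58.700, 0.0000). The tangent condition forces WT to be normal to NT, so W = T + (0, -5.6) = (-58.700, -5.6000). On A1, T sits at bearing 90° from W; an 84° counterclockwise sweep puts B at bearing 174°, so B = W + 5.6·(cos 174°, sin 174°) = (-64.269, -5.0146). Tangency of A1 to BJ means the radius WB is perpendicular to BJ, so BJ runs along (−sin 174°, cos 174°); with |BJ| = 25.2, J = (-66.903, -30.077). Then |NJ| = |J − N| = 73.353.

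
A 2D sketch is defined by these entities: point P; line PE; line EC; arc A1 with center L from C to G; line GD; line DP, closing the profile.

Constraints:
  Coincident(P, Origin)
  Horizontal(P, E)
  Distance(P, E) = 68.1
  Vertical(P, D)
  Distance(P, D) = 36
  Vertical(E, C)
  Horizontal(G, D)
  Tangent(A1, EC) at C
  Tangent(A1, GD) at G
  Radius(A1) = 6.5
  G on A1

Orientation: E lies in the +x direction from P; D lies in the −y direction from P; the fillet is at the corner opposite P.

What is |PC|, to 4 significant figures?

74.21

P is at the origin; PE is horizontal with |PE| = 68.1 and E on the +x side, so E = (68.10, 0.000). PD is vertical with |PD| = 36.0 and D on the −y side, so D = (0.000, -36.00). The virtual corner opposite P is at (68.10, -36.00). The tangent condition forces LC to be normal to EC and tangency of A1 to GD means the radius LG is perpendicular to GD, with radius 6.5, so the center L sits 6.5 in from both sides at L = (61.60, -29.50). That places the tangent points at C = (68.10, -29.50) on EC and G = (61.60, -36.00) on GD. Then |PC| = |C − P| = 74.21.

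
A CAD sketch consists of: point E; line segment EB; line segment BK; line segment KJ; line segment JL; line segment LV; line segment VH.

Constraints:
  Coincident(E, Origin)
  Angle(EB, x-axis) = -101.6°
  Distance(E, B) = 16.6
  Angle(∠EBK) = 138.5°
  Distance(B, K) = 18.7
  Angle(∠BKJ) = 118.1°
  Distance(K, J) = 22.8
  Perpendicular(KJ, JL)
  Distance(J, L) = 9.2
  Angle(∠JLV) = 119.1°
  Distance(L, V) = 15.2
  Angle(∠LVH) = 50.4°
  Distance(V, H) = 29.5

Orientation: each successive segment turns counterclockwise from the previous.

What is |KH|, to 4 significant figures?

19.39

E is at the origin; EB runs at -101.6° with length 16.6, so B = (-3.338, -16.26). ∠EBK = 138.5° gives BK at -60.10° from the x-axis; with |BK| = 18.7, K = (5.984, -32.47). ∠BKJ = 118.1° gives KJ at 1.800° from the x-axis; with |KJ| = 22.8, J = (28.77, -31.76). KJ ⟂ JL, so JL runs at 91.80°; with |JL| = 9.2, L = (28.48, -22.56). ∠JLV = 119.1° gives LV at 152.7° from the x-axis; with |LV| = 15.2, V = (14.98, -15.59). ∠LVH = 50.4° gives VH at -77.70° from the x-axis; with |VH| = 29.5, H = (21.26, -44.41). Then |KH| = |H − K| = 19.39.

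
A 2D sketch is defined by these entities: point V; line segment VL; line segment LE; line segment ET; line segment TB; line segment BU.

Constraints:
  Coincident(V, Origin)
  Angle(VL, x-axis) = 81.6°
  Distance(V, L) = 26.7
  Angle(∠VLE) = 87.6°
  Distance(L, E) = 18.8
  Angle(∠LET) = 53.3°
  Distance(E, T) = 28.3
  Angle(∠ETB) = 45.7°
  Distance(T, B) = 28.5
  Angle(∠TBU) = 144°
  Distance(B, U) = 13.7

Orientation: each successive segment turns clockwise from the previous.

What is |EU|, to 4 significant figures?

23.27

V is at the origin; VL runs at 81.6° with length 26.7, so L = (3.900, 26.41). ∠VLE = 87.6° gives LE at -10.80° from the x-axis; with |LE| = 18.8, E = (22.37, 22.89). ∠LET = 53.3° gives ET at -137.5° from the x-axis; with |ET| = 28.3, T = (1.502, 3.772). ∠ETB = 45.7° gives TB at 88.20° from the x-axis; with |TB| = 28.5, B = (2.398, 32.26). ∠TBU = 144.0° gives BU at 52.20° from the x-axis; with |BU| = 13.7, U = (10.79, 43.08). Then |EU| = |U − E| = 23.27.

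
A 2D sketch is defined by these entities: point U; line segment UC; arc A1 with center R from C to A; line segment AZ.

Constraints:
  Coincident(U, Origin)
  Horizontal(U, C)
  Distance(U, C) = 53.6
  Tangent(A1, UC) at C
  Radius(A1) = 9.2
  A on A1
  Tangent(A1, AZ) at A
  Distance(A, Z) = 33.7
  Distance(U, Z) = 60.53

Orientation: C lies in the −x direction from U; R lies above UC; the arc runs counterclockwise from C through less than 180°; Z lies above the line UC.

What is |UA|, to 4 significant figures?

45.28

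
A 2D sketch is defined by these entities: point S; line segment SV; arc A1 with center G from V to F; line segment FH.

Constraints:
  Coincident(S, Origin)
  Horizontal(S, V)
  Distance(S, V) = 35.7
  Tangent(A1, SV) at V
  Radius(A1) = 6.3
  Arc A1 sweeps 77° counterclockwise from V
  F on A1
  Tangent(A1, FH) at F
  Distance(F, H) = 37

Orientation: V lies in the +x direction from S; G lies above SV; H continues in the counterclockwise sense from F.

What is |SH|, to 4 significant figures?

64.74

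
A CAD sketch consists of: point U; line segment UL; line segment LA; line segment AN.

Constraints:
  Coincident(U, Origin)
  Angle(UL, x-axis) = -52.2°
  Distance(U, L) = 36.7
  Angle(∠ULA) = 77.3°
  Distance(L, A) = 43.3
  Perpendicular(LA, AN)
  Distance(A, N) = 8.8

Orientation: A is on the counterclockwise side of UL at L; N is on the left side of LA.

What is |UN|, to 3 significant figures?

44.4

∠ULA = 77.3°, so LA runs at -52.2° + (180° − 77.3°) = 50.5° from the x-axis; with |LA| = 43.3, A = L + 43.3·(cos 50.5°, sin 50.5°) = (50.0, 4.41). The perpendicularity gives AN at right angles to LA; with |AN| = 8.8 on the left of LA, N = A + 8.8·(-0.772, 0.636) = (43.2, 10.0). Then |UN| = |N − U| = 44.4.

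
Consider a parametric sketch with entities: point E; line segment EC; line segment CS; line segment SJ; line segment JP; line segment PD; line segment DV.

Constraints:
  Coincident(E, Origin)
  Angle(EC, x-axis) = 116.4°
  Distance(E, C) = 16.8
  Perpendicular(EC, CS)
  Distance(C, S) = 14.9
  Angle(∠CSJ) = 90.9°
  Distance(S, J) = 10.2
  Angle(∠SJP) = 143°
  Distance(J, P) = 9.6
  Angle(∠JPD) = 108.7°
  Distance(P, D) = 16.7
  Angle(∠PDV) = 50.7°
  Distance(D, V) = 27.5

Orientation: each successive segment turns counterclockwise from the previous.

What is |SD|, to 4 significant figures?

25.05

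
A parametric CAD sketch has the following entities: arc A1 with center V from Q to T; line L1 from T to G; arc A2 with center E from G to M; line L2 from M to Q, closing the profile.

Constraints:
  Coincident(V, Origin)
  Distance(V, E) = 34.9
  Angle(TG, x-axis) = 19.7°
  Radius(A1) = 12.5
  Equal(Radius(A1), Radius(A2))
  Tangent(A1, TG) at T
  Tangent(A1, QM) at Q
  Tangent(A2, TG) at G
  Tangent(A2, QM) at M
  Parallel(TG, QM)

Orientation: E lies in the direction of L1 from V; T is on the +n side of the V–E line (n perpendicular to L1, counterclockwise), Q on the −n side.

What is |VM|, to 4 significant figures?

37.07

Tangency of A1 to both parallel lines with radius 12.5 puts T and Q at V ± 12.5·n: T = (-4.214, 11.77), Q = (4.214, -11.77). Equal radii place G and M the same way about E: G = E + 12.5·n = (28.64, 23.53), M = E − 12.5·n = (37.07, -0.003757). Then |VM| = |M − V| = 37.07.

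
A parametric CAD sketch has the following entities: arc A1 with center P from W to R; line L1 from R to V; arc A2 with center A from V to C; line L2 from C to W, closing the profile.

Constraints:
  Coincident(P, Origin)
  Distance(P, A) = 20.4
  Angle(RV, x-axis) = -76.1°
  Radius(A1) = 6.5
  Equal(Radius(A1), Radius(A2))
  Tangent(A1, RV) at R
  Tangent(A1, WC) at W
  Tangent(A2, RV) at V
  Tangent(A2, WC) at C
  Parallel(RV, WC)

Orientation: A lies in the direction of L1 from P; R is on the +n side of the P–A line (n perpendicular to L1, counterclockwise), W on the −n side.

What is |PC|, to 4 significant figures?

21.41

Tangency of A1 to both parallel lines with radius 6.5 puts R and W at P ± 6.5·n: R = (6.310, 1.561), W = (-6.310, -1.561). Equal radii place V and C the same way about A: V = A + 6.5·n = (11.21, -18.24), C = A − 6.5·n = (-1.409, -21.36). Then |PC| = |C − P| = 21.41.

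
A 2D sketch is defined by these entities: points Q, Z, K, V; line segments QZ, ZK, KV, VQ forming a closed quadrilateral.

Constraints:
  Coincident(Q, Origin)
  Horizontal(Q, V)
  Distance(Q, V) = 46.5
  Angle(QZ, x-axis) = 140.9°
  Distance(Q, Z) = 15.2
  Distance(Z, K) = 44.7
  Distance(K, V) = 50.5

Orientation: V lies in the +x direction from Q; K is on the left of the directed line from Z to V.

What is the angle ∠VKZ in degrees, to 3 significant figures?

76.4°

Q is at the origin; QV is horizontal with |QV| = 46.5 and V in +x, so V = (46.5, 0). QZ runs at 140.9° with |QZ| = 15.2, so Z = (-11.8, 9.59). K is determined by |ZK| = 44.7 and |KV| = 50.5 together: it lies at the intersection of circle(Z, 44.7) and circle(V, 50.5). With |ZV| = 59.1, the foot of the radical line on ZV is 24.9 from Z and the perpendicular offset is √(44.7² − 24.9²) = 37.1. Taking the left-of-ZV solution: K = (18.8, 42.2).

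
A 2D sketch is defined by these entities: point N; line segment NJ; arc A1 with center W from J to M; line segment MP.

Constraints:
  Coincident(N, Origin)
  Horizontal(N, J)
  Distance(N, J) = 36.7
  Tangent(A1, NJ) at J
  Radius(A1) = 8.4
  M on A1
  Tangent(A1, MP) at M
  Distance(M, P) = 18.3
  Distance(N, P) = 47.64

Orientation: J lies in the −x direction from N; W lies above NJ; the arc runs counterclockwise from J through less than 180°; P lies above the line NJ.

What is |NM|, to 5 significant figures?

31.881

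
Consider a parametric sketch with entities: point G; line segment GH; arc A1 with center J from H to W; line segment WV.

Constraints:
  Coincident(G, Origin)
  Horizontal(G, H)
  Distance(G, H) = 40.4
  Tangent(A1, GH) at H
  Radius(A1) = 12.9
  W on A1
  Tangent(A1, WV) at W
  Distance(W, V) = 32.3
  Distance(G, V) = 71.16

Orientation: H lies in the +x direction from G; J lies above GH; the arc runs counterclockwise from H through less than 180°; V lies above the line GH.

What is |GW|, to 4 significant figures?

54.56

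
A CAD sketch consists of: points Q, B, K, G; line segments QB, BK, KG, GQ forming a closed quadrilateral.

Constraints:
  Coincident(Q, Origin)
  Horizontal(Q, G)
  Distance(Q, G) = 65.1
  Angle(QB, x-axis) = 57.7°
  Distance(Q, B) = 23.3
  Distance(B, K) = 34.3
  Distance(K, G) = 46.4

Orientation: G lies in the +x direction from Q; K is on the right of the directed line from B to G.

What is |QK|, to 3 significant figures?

24.8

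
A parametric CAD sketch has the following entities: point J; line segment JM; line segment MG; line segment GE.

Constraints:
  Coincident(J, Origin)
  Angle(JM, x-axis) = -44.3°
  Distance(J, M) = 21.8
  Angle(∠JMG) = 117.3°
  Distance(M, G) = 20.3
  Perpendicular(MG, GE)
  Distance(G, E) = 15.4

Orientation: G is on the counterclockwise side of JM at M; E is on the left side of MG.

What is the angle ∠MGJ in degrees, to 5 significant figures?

32.593°

J is at the origin; JM runs at -44.3° with length 21.8, so M = 21.8·(cos -44.3°, sin -44.3°) = (15.602, -15.225). ∠JMG = 117.3°, so MG runs at -44.3° + (180° − 117.3°) = 18.400° from the x-axis; with |MG| = 20.3, G = M + 20.3·(cos 18.400°, sin 18.400°) = (34.864, -8.8178). Then cos ∠MGJ = GM·GJ / (|GM||GJ|), giving 32.593°.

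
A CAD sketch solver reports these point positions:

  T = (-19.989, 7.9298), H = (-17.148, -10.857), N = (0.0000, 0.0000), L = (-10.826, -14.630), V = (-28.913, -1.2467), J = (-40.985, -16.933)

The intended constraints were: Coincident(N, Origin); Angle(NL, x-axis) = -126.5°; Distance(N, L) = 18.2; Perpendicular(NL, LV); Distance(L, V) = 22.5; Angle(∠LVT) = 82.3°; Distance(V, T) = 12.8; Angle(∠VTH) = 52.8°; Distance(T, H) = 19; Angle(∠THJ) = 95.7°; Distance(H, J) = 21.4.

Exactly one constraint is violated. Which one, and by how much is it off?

Distance(H, J) = 21.4 — off by 3.20.

N = (0.00, 0.00) ✓; NL at -126.5° ✓; |NL| = 18.20 ✓; ∠(NL, LV) = 90.00° ✓; |LV| = 22.50 ✓; ∠LVT = 82.30° ✓; |VT| = 12.80 ✓; ∠VTH = 52.80° ✓; |TH| = 19.00 ✓; ∠THJ = 95.70° ✓; |HJ| = 24.60 ✗.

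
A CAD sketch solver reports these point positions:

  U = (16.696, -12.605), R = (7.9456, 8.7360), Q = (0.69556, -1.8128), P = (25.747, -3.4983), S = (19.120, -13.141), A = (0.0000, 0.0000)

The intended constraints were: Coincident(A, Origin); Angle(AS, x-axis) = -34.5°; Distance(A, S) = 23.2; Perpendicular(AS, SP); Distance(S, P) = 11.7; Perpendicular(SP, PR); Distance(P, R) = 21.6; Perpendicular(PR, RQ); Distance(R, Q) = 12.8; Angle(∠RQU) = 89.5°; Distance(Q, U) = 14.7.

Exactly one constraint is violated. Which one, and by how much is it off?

Distance(Q, U) = 14.7 — off by 4.60.

A = (0.00, 0.00) ✓; AS at -34.50° ✓; |AS| = 23.20 ✓; ∠(AS, SP) = 90.00° ✓; |SP| = 11.70 ✓; ∠(SP, PR) = 90.00° ✓; |PR| = 21.60 ✓; ∠(PR, RQ) = 90.00° ✓; |RQ| = 12.80 ✓; ∠RQU = 89.50° ✓; |QU| = 19.30 ✗.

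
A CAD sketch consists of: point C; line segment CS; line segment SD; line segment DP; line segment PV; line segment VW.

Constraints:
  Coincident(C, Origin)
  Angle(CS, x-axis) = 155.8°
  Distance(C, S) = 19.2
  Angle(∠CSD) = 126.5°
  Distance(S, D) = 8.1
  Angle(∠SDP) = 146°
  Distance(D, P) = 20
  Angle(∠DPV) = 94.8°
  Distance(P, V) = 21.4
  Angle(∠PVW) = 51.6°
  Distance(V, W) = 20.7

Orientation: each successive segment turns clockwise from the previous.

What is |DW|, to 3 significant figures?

10.9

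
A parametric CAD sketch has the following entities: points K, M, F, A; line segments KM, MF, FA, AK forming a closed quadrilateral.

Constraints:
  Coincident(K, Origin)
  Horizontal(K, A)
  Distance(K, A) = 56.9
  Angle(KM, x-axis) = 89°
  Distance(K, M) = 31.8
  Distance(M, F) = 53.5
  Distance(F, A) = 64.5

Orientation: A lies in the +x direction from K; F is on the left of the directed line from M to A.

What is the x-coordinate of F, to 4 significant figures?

43.89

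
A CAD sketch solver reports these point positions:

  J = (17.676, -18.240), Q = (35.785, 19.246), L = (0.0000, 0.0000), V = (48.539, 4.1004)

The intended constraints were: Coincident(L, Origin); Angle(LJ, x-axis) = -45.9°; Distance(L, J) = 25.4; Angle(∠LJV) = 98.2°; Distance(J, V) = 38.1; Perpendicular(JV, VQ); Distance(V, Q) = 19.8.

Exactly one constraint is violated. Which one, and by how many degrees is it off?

Perpendicular(JV, VQ) — off by 4.20°.

L = (0.00, 0.00) ✓; LJ at -45.90° ✓; |LJ| = 25.40 ✓; ∠LJV = 98.20° ✓; |JV| = 38.10 ✓; ∠(JV, VQ) = 94.20° ✗; |VQ| = 19.80 ✓.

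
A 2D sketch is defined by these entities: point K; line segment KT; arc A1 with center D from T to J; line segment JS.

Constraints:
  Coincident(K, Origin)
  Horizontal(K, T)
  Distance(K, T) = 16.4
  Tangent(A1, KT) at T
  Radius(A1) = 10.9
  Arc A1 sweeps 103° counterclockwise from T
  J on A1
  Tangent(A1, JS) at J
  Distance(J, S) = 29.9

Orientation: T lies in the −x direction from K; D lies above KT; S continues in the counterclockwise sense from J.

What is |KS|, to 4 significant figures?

44.29

K is at the origin; K and T share the same y with |KT| = 16.4 and T on the −x side, so T = (-16.40, 0.000). Tangency of A1 to KT means the radius DT is perpendicular to KT, so D = T + (0, 10.9) = (-16.40, 10.90). On A1, T sits at bearing -90° from D; a 103° counterclockwise sweep puts J at bearing 13°, so J = D + 10.9·(cos 13°, sin 13°) = (-5.779, 13.35). The tangent condition forces DJ to be normal to JS, so JS runs along (−sin 13°, cos 13°); with |JS| = 29.9, S = (-12.51, 42.49). Then |KS| = |S − K| = 44.29.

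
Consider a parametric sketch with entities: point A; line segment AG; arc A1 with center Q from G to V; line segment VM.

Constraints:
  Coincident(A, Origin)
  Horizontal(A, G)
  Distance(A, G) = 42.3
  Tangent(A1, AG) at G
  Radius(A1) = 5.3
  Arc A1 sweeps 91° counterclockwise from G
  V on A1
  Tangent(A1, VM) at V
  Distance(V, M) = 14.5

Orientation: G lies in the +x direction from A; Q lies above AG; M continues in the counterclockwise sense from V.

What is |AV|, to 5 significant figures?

47.904

Since A1 is tangent to AG there, QG ⟂ AG, so Q = G + (0, 5.3) = (42.300, 5.3000). On A1, G sits at bearing -90° from Q; a 91° counterclockwise sweep puts V at bearing 1°, so V = Q + 5.3·(cos 1°, sin 1°) = (47.599, 5.3925). Then |AV| = |V − A| = 47.904.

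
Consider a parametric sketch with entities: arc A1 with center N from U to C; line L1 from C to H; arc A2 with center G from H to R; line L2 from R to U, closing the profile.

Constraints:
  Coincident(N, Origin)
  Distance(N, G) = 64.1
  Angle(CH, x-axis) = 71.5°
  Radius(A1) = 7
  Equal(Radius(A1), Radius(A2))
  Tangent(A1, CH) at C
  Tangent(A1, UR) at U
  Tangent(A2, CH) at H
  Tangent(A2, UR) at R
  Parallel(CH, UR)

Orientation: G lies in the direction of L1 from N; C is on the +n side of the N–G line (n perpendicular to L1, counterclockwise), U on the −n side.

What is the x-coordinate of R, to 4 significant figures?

26.98

The slot axis is L1's direction at 71.5°, so u = (cos 71.5°, sin 71.5°) = (0.3173, 0.9483) and n = (−sin 71.5°, cos 71.5°) = (-0.9483, 0.3173). N is at the origin and G lies 64.1 along u from N, so G = 64.1·u = (20.34, 60.79). Tangency of A1 to both parallel lines with radius 7.0 puts C and U at N ± 7.0·n: C = (-6.638, 2.221), U = (6.638, -2.221). Equal radii place H and R the same way about G: H = G + 7.0·n = (13.70, 63.01), R = G − 7.0·n = (26.98, 58.57). So R.x = 26.98.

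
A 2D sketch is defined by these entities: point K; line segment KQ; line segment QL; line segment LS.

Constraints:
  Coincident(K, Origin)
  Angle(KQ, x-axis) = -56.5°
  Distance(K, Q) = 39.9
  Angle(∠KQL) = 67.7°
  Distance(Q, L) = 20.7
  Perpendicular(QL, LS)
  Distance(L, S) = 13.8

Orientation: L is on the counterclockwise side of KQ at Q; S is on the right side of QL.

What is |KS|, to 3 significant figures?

51.0

∠KQL = 67.7°, so QL runs at -56.5° + (180° − 67.7°) = 55.8° from the x-axis; with |QL| = 20.7, L = Q + 20.7·(cos 55.8°, sin 55.8°) = (33.7, -16.2). QL ⟂ LS; with |LS| = 13.8 on the right of QL, S = L + 13.8·(0.827, -0.562) = (45.1, -23.9). Then |KS| = |S − K| = 51.0.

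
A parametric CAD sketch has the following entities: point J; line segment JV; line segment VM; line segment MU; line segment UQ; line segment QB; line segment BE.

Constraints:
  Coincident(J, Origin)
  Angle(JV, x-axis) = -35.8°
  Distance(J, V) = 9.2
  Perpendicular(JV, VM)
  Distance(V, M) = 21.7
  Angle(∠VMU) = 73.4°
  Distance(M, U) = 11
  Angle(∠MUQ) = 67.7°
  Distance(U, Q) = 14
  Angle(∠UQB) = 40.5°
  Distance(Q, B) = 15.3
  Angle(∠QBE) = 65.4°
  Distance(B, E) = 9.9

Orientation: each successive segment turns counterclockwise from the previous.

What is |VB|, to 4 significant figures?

22.99

∠MUQ = 67.7° gives UQ at -86.90° from the x-axis; with |UQ| = 14.0, Q = (10.52, 1.856). ∠UQB = 40.5° gives QB at 52.60° from the x-axis; with |QB| = 15.3, B = (19.82, 14.01). Then |VB| = |B − V| = 22.99.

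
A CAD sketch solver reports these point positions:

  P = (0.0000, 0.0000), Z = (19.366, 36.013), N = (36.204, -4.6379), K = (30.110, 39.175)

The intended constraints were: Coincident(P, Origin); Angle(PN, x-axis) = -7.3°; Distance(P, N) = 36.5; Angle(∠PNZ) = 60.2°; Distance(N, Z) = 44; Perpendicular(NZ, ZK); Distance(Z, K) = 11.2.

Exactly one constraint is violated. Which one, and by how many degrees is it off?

Perpendicular(NZ, ZK) — off by 6.10°.

P = (0.00, 0.00) ✓; PN at -7.300° ✓; |PN| = 36.50 ✓; ∠PNZ = 60.20° ✓; |NZ| = 44.00 ✓; ∠(NZ, ZK) = 96.10° ✗; |ZK| = 11.20 ✓.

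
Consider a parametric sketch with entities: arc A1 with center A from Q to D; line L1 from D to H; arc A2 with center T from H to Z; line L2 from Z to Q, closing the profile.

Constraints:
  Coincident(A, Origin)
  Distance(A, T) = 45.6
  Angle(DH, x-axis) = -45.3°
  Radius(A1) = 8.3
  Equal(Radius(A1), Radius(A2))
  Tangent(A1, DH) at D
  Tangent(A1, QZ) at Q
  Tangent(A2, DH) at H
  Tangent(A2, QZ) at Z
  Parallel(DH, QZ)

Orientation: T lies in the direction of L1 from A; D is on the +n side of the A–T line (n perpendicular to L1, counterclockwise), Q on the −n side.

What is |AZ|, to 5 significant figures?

46.349

The slot axis is L1's direction at -45.3°, so u = (cos -45.3°, sin -45.3°) = (0.70339, -0.71080) and n = (−sin -45.3°, cos -45.3°) = (0.71080, 0.70339). A is at the origin and T lies 45.6 along u from A, so T = 45.6·u = (32.075, -32.412). Tangency of A1 to both parallel lines with radius 8.3 puts D and Q at A ± 8.3·n: D = (5.8996, 5.8382), Q = (-5.8996, -5.8382). Equal radii place H and Z the same way about T: H = T + 8.3·n = (37.974, -26.574), Z = T − 8.3·n = (26.175, -38.251). Then |AZ| = |Z − A| = 46.349.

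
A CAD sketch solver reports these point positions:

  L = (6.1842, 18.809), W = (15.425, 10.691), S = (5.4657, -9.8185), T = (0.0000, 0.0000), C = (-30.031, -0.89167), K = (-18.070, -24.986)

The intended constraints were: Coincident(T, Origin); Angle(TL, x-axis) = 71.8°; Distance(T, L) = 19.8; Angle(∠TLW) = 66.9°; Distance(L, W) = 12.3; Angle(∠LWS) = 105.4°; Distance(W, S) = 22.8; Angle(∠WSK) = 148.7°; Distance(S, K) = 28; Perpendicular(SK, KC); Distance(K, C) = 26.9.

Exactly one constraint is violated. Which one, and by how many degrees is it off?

Perpendicular(SK, KC) — off by 6.40°.

T = (0.00, 0.00) ✓; TL at 71.80° ✓; |TL| = 19.80 ✓; ∠TLW = 66.90° ✓; |LW| = 12.30 ✓; ∠LWS = 105.4° ✓; |WS| = 22.80 ✓; ∠WSK = 148.7° ✓; |SK| = 28.00 ✓; ∠(SK, KC) = 96.40° ✗; |KC| = 26.90 ✓.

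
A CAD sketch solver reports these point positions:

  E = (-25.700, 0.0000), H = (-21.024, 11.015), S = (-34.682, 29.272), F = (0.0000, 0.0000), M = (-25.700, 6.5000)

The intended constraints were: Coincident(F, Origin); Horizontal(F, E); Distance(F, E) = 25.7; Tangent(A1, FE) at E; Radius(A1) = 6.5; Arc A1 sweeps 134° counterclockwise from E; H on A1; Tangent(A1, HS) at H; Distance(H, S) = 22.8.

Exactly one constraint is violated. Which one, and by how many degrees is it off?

Tangent(A1, HS) at H — off by 7.20°.

F = (0.00, 0.00) ✓; F.y = 0.00, E.y = 0.00 ✓; |FE| = 25.70 ✓; ∠(ME, EF) = 90.00° ✓; |ME| = 6.500 ✓; bearing(M→H) − bearing(M→E) = 134.0° ✓; |MH| = 6.500 ✓; ∠(MH, HS) = 97.20° ✗; |HS| = 22.80 ✓.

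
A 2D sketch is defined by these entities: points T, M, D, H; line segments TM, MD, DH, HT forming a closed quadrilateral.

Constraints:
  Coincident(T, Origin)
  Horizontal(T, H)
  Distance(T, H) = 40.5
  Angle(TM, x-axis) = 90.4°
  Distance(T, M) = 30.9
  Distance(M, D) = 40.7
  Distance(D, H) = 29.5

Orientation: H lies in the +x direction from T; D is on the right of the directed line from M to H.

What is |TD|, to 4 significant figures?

14.43

Checks: |TH| = 40.50 ✓; |TM| = 30.90 ✓; |MD| = 40.70 ✓; |DH| = 29.50 ✓.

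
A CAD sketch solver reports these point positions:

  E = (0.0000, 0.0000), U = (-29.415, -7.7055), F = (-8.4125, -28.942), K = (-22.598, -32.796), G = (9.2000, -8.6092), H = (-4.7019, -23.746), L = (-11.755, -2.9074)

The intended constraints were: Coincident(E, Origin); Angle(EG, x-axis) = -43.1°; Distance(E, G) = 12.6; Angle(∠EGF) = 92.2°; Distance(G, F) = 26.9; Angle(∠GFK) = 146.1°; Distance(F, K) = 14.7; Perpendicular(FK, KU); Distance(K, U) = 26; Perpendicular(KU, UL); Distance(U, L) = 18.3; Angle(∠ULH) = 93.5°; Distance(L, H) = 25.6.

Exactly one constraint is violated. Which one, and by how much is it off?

Distance(L, H) = 25.6 — off by 3.60.

E = (0.00, 0.00) ✓; EG at -43.10° ✓; |EG| = 12.60 ✓; ∠EGF = 92.20° ✓; |GF| = 26.90 ✓; ∠GFK = 146.1° ✓; |FK| = 14.70 ✓; ∠(FK, KU) = 90.00° ✓; |KU| = 26.00 ✓; ∠(KU, UL) = 90.00° ✓; |UL| = 18.30 ✓; ∠ULH = 93.50° ✓; |LH| = 22.00 ✗.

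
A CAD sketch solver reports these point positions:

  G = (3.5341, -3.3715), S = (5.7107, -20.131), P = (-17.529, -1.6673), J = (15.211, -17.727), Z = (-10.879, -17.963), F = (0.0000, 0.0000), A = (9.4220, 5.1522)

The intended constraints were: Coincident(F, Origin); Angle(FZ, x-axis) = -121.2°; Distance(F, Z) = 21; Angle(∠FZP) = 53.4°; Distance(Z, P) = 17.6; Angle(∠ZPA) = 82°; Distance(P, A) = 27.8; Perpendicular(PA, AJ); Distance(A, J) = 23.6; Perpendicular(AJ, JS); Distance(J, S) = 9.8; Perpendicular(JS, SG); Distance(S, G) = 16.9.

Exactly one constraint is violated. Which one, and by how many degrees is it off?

Perpendicular(JS, SG) — off by 6.80°.

F = (0.00, 0.00) ✓; FZ at -121.2° ✓; |FZ| = 21.00 ✓; ∠FZP = 53.40° ✓; |ZP| = 17.60 ✓; ∠ZPA = 82.00° ✓; |PA| = 27.80 ✓; ∠(PA, AJ) = 90.00° ✓; |AJ| = 23.60 ✓; ∠(AJ, JS) = 90.00° ✓; |JS| = 9.800 ✓; ∠(JS, SG) = 96.80° ✗; |SG| = 16.90 ✓.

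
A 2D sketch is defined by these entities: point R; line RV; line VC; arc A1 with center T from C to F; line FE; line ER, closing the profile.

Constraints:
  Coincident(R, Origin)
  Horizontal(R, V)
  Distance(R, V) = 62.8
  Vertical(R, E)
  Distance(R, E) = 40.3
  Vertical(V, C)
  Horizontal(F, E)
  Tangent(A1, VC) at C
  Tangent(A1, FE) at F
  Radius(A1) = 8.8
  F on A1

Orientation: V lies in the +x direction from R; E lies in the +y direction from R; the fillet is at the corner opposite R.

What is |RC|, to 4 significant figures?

70.26

R is at the origin; RV is horizontal with |RV| = 62.8 and V on the +x side, so V = (62.80, 0.000). RE is vertical with |RE| = 40.3 and E on the +y side, so E = (0.000, 40.30). The virtual corner opposite R is at (62.80, 40.30). A1 meets VC tangentially, so TC is at right angles to VC and the tangent condition forces TF to be normal to FE, with radius 8.8, so the center T sits 8.8 in from both sides at T = (54.00, 31.50). That places the tangent points at C = (62.80, 31.50) on VC and F = (54.00, 40.30) on FE. Then |RC| = |C − R| = 70.26.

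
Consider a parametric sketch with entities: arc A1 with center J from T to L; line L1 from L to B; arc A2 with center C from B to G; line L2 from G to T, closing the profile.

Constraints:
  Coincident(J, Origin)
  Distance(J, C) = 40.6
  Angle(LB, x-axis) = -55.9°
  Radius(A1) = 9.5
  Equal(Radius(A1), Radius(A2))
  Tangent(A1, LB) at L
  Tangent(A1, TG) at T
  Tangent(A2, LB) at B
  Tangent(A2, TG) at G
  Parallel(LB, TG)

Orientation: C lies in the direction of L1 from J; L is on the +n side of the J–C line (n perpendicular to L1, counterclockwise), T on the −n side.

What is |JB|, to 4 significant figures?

41.70

The slot axis is L1's direction at -55.9°, so u = (cos -55.9°, sin -55.9°) = (0.5606, -0.8281) and n = (−sin -55.9°, cos -55.9°) = (0.8281, 0.5606). J is at the origin and C lies 40.6 along u from J, so C = 40.6·u = (22.76, -33.62). Tangency of A1 to both parallel lines with radius 9.5 puts L and T at J ± 9.5·n: L = (7.867, 5.326), T = (-7.867, -5.326). Equal radii place B and G the same way about C: B = C + 9.5·n = (30.63, -28.29), G = C − 9.5·n = (14.90, -38.95). Then |JB| = |B − J| = 41.70.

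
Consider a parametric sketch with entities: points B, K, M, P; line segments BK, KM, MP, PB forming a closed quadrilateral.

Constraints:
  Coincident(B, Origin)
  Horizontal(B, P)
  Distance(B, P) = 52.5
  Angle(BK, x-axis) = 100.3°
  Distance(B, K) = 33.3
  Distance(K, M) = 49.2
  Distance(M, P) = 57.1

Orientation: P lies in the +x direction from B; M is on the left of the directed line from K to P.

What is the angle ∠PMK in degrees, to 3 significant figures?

77.8°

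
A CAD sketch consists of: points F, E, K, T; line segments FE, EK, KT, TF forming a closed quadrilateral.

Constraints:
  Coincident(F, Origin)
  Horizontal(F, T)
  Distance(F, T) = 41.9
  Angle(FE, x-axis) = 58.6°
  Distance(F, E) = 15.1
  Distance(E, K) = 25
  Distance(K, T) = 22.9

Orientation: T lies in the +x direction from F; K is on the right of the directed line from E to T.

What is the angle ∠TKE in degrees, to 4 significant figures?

98.79°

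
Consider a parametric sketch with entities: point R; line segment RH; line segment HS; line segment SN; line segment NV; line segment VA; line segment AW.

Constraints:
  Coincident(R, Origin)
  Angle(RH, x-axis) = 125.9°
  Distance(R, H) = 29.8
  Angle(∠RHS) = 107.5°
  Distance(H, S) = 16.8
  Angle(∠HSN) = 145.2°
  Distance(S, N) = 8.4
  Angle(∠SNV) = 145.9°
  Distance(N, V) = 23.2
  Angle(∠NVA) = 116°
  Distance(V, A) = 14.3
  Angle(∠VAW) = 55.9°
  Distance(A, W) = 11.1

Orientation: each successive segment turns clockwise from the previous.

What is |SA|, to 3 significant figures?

37.3

R is at the origin; RH runs at 125.9° with length 29.8, so H = (-17.5, 24.1). ∠RHS = 107.5° gives HS at 53.4° from the x-axis; with |HS| = 16.8, S = (-7.46, 37.6). ∠HSN = 145.2° gives SN at 18.6° from the x-axis; with |SN| = 8.4, N = (0.504, 40.3). ∠SNV = 145.9° gives NV at -15.5° from the x-axis; with |NV| = 23.2, V = (22.9, 34.1). ∠NVA = 116.0° gives VA at -79.5° from the x-axis; with |VA| = 14.3, A = (25.5, 20.0). Then |SA| = |A − S| = 37.3.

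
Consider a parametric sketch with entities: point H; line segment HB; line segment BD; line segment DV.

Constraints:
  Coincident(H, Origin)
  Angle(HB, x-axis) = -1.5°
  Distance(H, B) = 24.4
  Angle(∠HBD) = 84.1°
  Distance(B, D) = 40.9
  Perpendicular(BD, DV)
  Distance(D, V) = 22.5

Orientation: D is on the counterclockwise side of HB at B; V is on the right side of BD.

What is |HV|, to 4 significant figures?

60.51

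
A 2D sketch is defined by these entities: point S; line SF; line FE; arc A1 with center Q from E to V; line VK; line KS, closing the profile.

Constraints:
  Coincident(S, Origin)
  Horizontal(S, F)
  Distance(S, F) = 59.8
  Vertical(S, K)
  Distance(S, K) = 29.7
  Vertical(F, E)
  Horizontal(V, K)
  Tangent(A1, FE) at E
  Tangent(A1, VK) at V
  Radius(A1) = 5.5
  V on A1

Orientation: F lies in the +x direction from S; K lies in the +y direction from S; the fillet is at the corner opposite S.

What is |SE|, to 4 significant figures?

64.51

S is at the origin; SF is horizontal with |SF| = 59.8 and F on the +x side, so F = (59.80, 0.000). S and K share the same x with |SK| = 29.7 and K on the +y side, so K = (0.000, 29.70). The virtual corner opposite S is at (59.80, 29.70). A1 meets FE tangentially, so QE is at right angles to FE and tangency of A1 to VK means the radius QV is perpendicular to VK, with radius 5.5, so the center Q sits 5.5 in from both sides at Q = (54.30, 24.20). That places the tangent points at E = (59.80, 24.20) on FE and V = (54.30, 29.70) on VK. Then |SE| = |E − S| = 64.51.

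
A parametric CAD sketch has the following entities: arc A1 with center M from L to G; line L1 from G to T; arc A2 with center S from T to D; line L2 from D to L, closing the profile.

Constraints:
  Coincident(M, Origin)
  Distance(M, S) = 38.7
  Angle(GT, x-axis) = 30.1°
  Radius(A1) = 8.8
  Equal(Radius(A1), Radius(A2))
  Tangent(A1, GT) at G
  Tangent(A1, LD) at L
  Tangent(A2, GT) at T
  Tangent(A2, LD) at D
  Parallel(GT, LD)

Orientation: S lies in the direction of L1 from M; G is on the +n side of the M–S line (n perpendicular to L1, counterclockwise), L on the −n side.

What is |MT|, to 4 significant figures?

39.69

Tangency of A1 to both parallel lines with radius 8.8 puts G and L at M ± 8.8·n: G = (-4.413, 7.613), L = (4.413, -7.613). Equal radii place T and D the same way about S: T = S + 8.8·n = (29.07, 27.02), D = S − 8.8·n = (37.89, 11.80). Then |MT| = |T − M| = 39.69.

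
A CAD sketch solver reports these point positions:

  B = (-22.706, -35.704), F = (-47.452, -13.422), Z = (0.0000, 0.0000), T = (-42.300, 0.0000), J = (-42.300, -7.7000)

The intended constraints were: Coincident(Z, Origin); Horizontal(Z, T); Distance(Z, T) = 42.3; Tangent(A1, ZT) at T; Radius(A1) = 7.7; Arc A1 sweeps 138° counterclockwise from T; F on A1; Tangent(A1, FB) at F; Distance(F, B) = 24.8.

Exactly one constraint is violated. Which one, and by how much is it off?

Distance(F, B) = 24.8 — off by 8.50.

Z = (0.00, 0.00) ✓; Z.y = 0.00, T.y = 0.00 ✓; |ZT| = 42.30 ✓; ∠(JT, TZ) = 90.00° ✓; |JT| = 7.700 ✓; bearing(J→F) − bearing(J→T) = 138.0° ✓; |JF| = 7.700 ✓; ∠(JF, FB) = 90.00° ✓; |FB| = 33.30 ✗.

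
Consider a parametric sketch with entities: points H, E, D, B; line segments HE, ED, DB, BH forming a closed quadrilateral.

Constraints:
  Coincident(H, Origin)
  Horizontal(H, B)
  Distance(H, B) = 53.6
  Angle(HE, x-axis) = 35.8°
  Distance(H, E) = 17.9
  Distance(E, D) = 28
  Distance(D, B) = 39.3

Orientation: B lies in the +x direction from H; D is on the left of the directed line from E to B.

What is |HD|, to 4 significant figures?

45.45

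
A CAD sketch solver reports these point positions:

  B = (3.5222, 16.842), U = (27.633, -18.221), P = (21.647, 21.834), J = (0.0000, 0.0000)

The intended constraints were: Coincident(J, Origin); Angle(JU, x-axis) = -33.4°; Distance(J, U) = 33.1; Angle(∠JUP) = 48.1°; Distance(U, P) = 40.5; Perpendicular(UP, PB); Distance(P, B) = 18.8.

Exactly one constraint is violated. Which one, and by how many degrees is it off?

Perpendicular(UP, PB) — off by 6.90°.

J = (0.00, 0.00) ✓; JU at -33.40° ✓; |JU| = 33.10 ✓; ∠JUP = 48.10° ✓; |UP| = 40.50 ✓; ∠(UP, PB) = 96.90° ✗; |PB| = 18.80 ✓.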